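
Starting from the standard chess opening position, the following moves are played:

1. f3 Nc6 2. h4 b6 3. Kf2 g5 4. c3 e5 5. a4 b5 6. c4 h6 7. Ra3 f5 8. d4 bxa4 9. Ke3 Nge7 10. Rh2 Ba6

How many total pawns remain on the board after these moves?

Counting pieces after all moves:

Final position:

  a b c d e f g h
  ─────────────────
8│♜ · · ♛ ♚ ♝ · ♜│8
7│♟ · ♟ ♟ ♞ · · ·│7
6│♝ · ♞ · · · · ♟│6
5│· · · · ♟ ♟ ♟ ·│5
4│♟ · ♙ ♙ · · · ♙│4
3│♖ · · · ♔ ♙ · ·│3
2│· ♙ · · ♙ · ♙ ♖│2
1│· ♘ ♗ ♕ · ♗ ♘ ·│1
  ─────────────────
  a b c d e f g h


15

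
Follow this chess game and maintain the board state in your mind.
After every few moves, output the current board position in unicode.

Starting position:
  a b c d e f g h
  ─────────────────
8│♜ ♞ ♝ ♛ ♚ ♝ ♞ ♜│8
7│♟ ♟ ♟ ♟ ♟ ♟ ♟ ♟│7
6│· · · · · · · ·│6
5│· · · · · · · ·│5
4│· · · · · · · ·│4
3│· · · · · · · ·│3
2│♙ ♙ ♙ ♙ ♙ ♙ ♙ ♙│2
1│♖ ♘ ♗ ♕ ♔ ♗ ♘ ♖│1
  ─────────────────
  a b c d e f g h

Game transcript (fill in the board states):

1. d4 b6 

  a b c d e f g h
  ─────────────────
8│♜ ♞ ♝ ♛ ♚ ♝ ♞ ♜│8
7│♟ · ♟ ♟ ♟ ♟ ♟ ♟│7
6│· ♟ · · · · · ·│6
5│· · · · · · · ·│5
4│· · · ♙ · · · ·│4
3│· · · · · · · ·│3
2│♙ ♙ ♙ · ♙ ♙ ♙ ♙│2
1│♖ ♘ ♗ ♕ ♔ ♗ ♘ ♖│1
  ─────────────────
  a b c d e f g h

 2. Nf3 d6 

  a b c d e f g h
  ─────────────────
8│♜ ♞ ♝ ♛ ♚ ♝ ♞ ♜│8
7│♟ · ♟ · ♟ ♟ ♟ ♟│7
6│· ♟ · ♟ · · · ·│6
5│· · · · · · · ·│5
4│· · · ♙ · · · ·│4
3│· · · · · ♘ · ·│3
2│♙ ♙ ♙ · ♙ ♙ ♙ ♙│2
1│♖ ♘ ♗ ♕ ♔ ♗ · ♖│1
  ─────────────────
  a b c d e f g h

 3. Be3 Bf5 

  a b c d e f g h
  ─────────────────
8│♜ ♞ · ♛ ♚ ♝ ♞ ♜│8
7│♟ · ♟ · ♟ ♟ ♟ ♟│7
6│· ♟ · ♟ · · · ·│6
5│· · · · · ♝ · ·│5
4│· · · ♙ · · · ·│4
3│· · · · ♗ ♘ · ·│3
2│♙ ♙ ♙ · ♙ ♙ ♙ ♙│2
1│♖ ♘ · ♕ ♔ ♗ · ♖│1
  ─────────────────
  a b c d e f g h



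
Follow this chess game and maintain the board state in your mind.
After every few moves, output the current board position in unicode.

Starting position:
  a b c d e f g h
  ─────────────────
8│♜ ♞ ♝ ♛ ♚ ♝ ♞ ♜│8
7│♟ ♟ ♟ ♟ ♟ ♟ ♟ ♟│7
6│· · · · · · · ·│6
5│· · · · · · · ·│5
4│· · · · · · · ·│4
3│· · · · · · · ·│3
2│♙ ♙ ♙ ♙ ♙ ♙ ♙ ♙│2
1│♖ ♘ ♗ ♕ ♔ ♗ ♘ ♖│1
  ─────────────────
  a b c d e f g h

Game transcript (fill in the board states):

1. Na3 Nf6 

  a b c d e f g h
  ─────────────────
8│♜ ♞ ♝ ♛ ♚ ♝ · ♜│8
7│♟ ♟ ♟ ♟ ♟ ♟ ♟ ♟│7
6│· · · · · ♞ · ·│6
5│· · · · · · · ·│5
4│· · · · · · · ·│4
3│♘ · · · · · · ·│3
2│♙ ♙ ♙ ♙ ♙ ♙ ♙ ♙│2
1│♖ · ♗ ♕ ♔ ♗ ♘ ♖│1
  ─────────────────
  a b c d e f g h

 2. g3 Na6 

  a b c d e f g h
  ─────────────────
8│♜ · ♝ ♛ ♚ ♝ · ♜│8
7│♟ ♟ ♟ ♟ ♟ ♟ ♟ ♟│7
6│♞ · · · · ♞ · ·│6
5│· · · · · · · ·│5
4│· · · · · · · ·│4
3│♘ · · · · · ♙ ·│3
2│♙ ♙ ♙ ♙ ♙ ♙ · ♙│2
1│♖ · ♗ ♕ ♔ ♗ ♘ ♖│1
  ─────────────────
  a b c d e f g h

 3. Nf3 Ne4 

  a b c d e f g h
  ─────────────────
8│♜ · ♝ ♛ ♚ ♝ · ♜│8
7│♟ ♟ ♟ ♟ ♟ ♟ ♟ ♟│7
6│♞ · · · · · · ·│6
5│· · · · · · · ·│5
4│· · · · ♞ · · ·│4
3│♘ · · · · ♘ ♙ ·│3
2│♙ ♙ ♙ ♙ ♙ ♙ · ♙│2
1│♖ · ♗ ♕ ♔ ♗ · ♖│1
  ─────────────────
  a b c d e f g h

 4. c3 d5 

  a b c d e f g h
  ─────────────────
8│♜ · ♝ ♛ ♚ ♝ · ♜│8
7│♟ ♟ ♟ · ♟ ♟ ♟ ♟│7
6│♞ · · · · · · ·│6
5│· · · ♟ · · · ·│5
4│· · · · ♞ · · ·│4
3│♘ · ♙ · · ♘ ♙ ·│3
2│♙ ♙ · ♙ ♙ ♙ · ♙│2
1│♖ · ♗ ♕ ♔ ♗ · ♖│1
  ─────────────────
  a b c d e f g h

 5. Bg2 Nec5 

  a b c d e f g h
  ─────────────────
8│♜ · ♝ ♛ ♚ ♝ · ♜│8
7│♟ ♟ ♟ · ♟ ♟ ♟ ♟│7
6│♞ · · · · · · ·│6
5│· · ♞ ♟ · · · ·│5
4│· · · · · · · ·│4
3│♘ · ♙ · · ♘ ♙ ·│3
2│♙ ♙ · ♙ ♙ ♙ ♗ ♙│2
1│♖ · ♗ ♕ ♔ · · ♖│1
  ─────────────────
  a b c d e f g h



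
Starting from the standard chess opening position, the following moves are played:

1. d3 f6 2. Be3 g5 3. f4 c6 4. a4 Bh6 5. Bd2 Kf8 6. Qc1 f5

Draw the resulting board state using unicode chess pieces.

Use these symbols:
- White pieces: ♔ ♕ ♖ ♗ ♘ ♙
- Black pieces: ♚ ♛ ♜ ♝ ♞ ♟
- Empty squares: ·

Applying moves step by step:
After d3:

♜ ♞ ♝ ♛ ♚ ♝ ♞ ♜
♟ ♟ ♟ ♟ ♟ ♟ ♟ ♟
· · · · · · · ·
· · · · · · · ·
· · · · · · · ·
· · · ♙ · · · ·
♙ ♙ ♙ · ♙ ♙ ♙ ♙
♖ ♘ ♗ ♕ ♔ ♗ ♘ ♖


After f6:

♜ ♞ ♝ ♛ ♚ ♝ ♞ ♜
♟ ♟ ♟ ♟ ♟ · ♟ ♟
· · · · · ♟ · ·
· · · · · · · ·
· · · · · · · ·
· · · ♙ · · · ·
♙ ♙ ♙ · ♙ ♙ ♙ ♙
♖ ♘ ♗ ♕ ♔ ♗ ♘ ♖


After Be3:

♜ ♞ ♝ ♛ ♚ ♝ ♞ ♜
♟ ♟ ♟ ♟ ♟ · ♟ ♟
· · · · · ♟ · ·
· · · · · · · ·
· · · · · · · ·
· · · ♙ ♗ · · ·
♙ ♙ ♙ · ♙ ♙ ♙ ♙
♖ ♘ · ♕ ♔ ♗ ♘ ♖


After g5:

♜ ♞ ♝ ♛ ♚ ♝ ♞ ♜
♟ ♟ ♟ ♟ ♟ · · ♟
· · · · · ♟ · ·
· · · · · · ♟ ·
· · · · · · · ·
· · · ♙ ♗ · · ·
♙ ♙ ♙ · ♙ ♙ ♙ ♙
♖ ♘ · ♕ ♔ ♗ ♘ ♖


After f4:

♜ ♞ ♝ ♛ ♚ ♝ ♞ ♜
♟ ♟ ♟ ♟ ♟ · · ♟
· · · · · ♟ · ·
· · · · · · ♟ ·
· · · · · ♙ · ·
· · · ♙ ♗ · · ·
♙ ♙ ♙ · ♙ · ♙ ♙
♖ ♘ · ♕ ♔ ♗ ♘ ♖


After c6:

♜ ♞ ♝ ♛ ♚ ♝ ♞ ♜
♟ ♟ · ♟ ♟ · · ♟
· · ♟ · · ♟ · ·
· · · · · · ♟ ·
· · · · · ♙ · ·
· · · ♙ ♗ · · ·
♙ ♙ ♙ · ♙ · ♙ ♙
♖ ♘ · ♕ ♔ ♗ ♘ ♖


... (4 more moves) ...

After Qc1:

♜ ♞ ♝ ♛ · ♚ ♞ ♜
♟ ♟ · ♟ ♟ · · ♟
· · ♟ · · ♟ · ♝
· · · · · · ♟ ·
♙ · · · · ♙ · ·
· · · ♙ · · · ·
· ♙ ♙ ♗ ♙ · ♙ ♙
♖ ♘ ♕ · ♔ ♗ ♘ ♖


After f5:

♜ ♞ ♝ ♛ · ♚ ♞ ♜
♟ ♟ · ♟ ♟ · · ♟
· · ♟ · · · · ♝
· · · · · ♟ ♟ ·
♙ · · · · ♙ · ·
· · · ♙ · · · ·
· ♙ ♙ ♗ ♙ · ♙ ♙
♖ ♘ ♕ · ♔ ♗ ♘ ♖



  a b c d e f g h
  ─────────────────
8│♜ ♞ ♝ ♛ · ♚ ♞ ♜│8
7│♟ ♟ · ♟ ♟ · · ♟│7
6│· · ♟ · · · · ♝│6
5│· · · · · ♟ ♟ ·│5
4│♙ · · · · ♙ · ·│4
3│· · · ♙ · · · ·│3
2│· ♙ ♙ ♗ ♙ · ♙ ♙│2
1│♖ ♘ ♕ · ♔ ♗ ♘ ♖│1
  ─────────────────
  a b c d e f g h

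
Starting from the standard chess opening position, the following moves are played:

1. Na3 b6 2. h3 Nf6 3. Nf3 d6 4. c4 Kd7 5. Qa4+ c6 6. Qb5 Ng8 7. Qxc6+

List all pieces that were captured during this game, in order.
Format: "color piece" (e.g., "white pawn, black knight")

Tracking captures:
  Qxc6+: captured black pawn

black pawn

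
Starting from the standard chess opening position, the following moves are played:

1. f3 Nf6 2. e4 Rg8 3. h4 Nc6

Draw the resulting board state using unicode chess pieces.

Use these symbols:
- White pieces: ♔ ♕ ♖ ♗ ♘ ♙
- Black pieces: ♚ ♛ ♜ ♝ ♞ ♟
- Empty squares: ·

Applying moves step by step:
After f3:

♜ ♞ ♝ ♛ ♚ ♝ ♞ ♜
♟ ♟ ♟ ♟ ♟ ♟ ♟ ♟
· · · · · · · ·
· · · · · · · ·
· · · · · · · ·
· · · · · ♙ · ·
♙ ♙ ♙ ♙ ♙ · ♙ ♙
♖ ♘ ♗ ♕ ♔ ♗ ♘ ♖


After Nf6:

♜ ♞ ♝ ♛ ♚ ♝ · ♜
♟ ♟ ♟ ♟ ♟ ♟ ♟ ♟
· · · · · ♞ · ·
· · · · · · · ·
· · · · · · · ·
· · · · · ♙ · ·
♙ ♙ ♙ ♙ ♙ · ♙ ♙
♖ ♘ ♗ ♕ ♔ ♗ ♘ ♖


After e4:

♜ ♞ ♝ ♛ ♚ ♝ · ♜
♟ ♟ ♟ ♟ ♟ ♟ ♟ ♟
· · · · · ♞ · ·
· · · · · · · ·
· · · · ♙ · · ·
· · · · · ♙ · ·
♙ ♙ ♙ ♙ · · ♙ ♙
♖ ♘ ♗ ♕ ♔ ♗ ♘ ♖


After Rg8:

♜ ♞ ♝ ♛ ♚ ♝ ♜ ·
♟ ♟ ♟ ♟ ♟ ♟ ♟ ♟
· · · · · ♞ · ·
· · · · · · · ·
· · · · ♙ · · ·
· · · · · ♙ · ·
♙ ♙ ♙ ♙ · · ♙ ♙
♖ ♘ ♗ ♕ ♔ ♗ ♘ ♖


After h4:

♜ ♞ ♝ ♛ ♚ ♝ ♜ ·
♟ ♟ ♟ ♟ ♟ ♟ ♟ ♟
· · · · · ♞ · ·
· · · · · · · ·
· · · · ♙ · · ♙
· · · · · ♙ · ·
♙ ♙ ♙ ♙ · · ♙ ·
♖ ♘ ♗ ♕ ♔ ♗ ♘ ♖


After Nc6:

♜ · ♝ ♛ ♚ ♝ ♜ ·
♟ ♟ ♟ ♟ ♟ ♟ ♟ ♟
· · ♞ · · ♞ · ·
· · · · · · · ·
· · · · ♙ · · ♙
· · · · · ♙ · ·
♙ ♙ ♙ ♙ · · ♙ ·
♖ ♘ ♗ ♕ ♔ ♗ ♘ ♖



  a b c d e f g h
  ─────────────────
8│♜ · ♝ ♛ ♚ ♝ ♜ ·│8
7│♟ ♟ ♟ ♟ ♟ ♟ ♟ ♟│7
6│· · ♞ · · ♞ · ·│6
5│· · · · · · · ·│5
4│· · · · ♙ · · ♙│4
3│· · · · · ♙ · ·│3
2│♙ ♙ ♙ ♙ · · ♙ ·│2
1│♖ ♘ ♗ ♕ ♔ ♗ ♘ ♖│1
  ─────────────────
  a b c d e f g h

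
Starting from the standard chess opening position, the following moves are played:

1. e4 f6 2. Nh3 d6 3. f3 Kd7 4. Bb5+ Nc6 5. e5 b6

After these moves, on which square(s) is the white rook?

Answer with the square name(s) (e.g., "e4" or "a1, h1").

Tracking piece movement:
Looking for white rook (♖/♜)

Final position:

  a b c d e f g h
  ─────────────────
8│♜ · ♝ ♛ · ♝ ♞ ♜│8
7│♟ · ♟ ♚ ♟ · ♟ ♟│7
6│· ♟ ♞ ♟ · ♟ · ·│6
5│· ♗ · · ♙ · · ·│5
4│· · · · · · · ·│4
3│· · · · · ♙ · ♘│3
2│♙ ♙ ♙ ♙ · · ♙ ♙│2
1│♖ ♘ ♗ ♕ ♔ · · ♖│1
  ─────────────────
  a b c d e f g h


a1, h1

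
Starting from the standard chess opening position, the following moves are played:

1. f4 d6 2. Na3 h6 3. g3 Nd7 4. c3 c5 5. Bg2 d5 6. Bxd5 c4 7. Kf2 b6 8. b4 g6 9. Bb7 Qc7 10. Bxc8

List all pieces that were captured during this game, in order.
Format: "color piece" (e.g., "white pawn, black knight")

Tracking captures:
  Bxd5: captured black pawn
  Bxc8: captured black bishop

black pawn, black bishop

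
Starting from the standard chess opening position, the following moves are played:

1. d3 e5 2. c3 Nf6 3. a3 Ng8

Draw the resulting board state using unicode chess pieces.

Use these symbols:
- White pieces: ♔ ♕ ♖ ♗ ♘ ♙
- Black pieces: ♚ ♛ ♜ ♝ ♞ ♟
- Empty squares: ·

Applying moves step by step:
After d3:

♜ ♞ ♝ ♛ ♚ ♝ ♞ ♜
♟ ♟ ♟ ♟ ♟ ♟ ♟ ♟
· · · · · · · ·
· · · · · · · ·
· · · · · · · ·
· · · ♙ · · · ·
♙ ♙ ♙ · ♙ ♙ ♙ ♙
♖ ♘ ♗ ♕ ♔ ♗ ♘ ♖


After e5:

♜ ♞ ♝ ♛ ♚ ♝ ♞ ♜
♟ ♟ ♟ ♟ · ♟ ♟ ♟
· · · · · · · ·
· · · · ♟ · · ·
· · · · · · · ·
· · · ♙ · · · ·
♙ ♙ ♙ · ♙ ♙ ♙ ♙
♖ ♘ ♗ ♕ ♔ ♗ ♘ ♖


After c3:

♜ ♞ ♝ ♛ ♚ ♝ ♞ ♜
♟ ♟ ♟ ♟ · ♟ ♟ ♟
· · · · · · · ·
· · · · ♟ · · ·
· · · · · · · ·
· · ♙ ♙ · · · ·
♙ ♙ · · ♙ ♙ ♙ ♙
♖ ♘ ♗ ♕ ♔ ♗ ♘ ♖


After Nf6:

♜ ♞ ♝ ♛ ♚ ♝ · ♜
♟ ♟ ♟ ♟ · ♟ ♟ ♟
· · · · · ♞ · ·
· · · · ♟ · · ·
· · · · · · · ·
· · ♙ ♙ · · · ·
♙ ♙ · · ♙ ♙ ♙ ♙
♖ ♘ ♗ ♕ ♔ ♗ ♘ ♖


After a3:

♜ ♞ ♝ ♛ ♚ ♝ · ♜
♟ ♟ ♟ ♟ · ♟ ♟ ♟
· · · · · ♞ · ·
· · · · ♟ · · ·
· · · · · · · ·
♙ · ♙ ♙ · · · ·
· ♙ · · ♙ ♙ ♙ ♙
♖ ♘ ♗ ♕ ♔ ♗ ♘ ♖


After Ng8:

♜ ♞ ♝ ♛ ♚ ♝ ♞ ♜
♟ ♟ ♟ ♟ · ♟ ♟ ♟
· · · · · · · ·
· · · · ♟ · · ·
· · · · · · · ·
♙ · ♙ ♙ · · · ·
· ♙ · · ♙ ♙ ♙ ♙
♖ ♘ ♗ ♕ ♔ ♗ ♘ ♖



  a b c d e f g h
  ─────────────────
8│♜ ♞ ♝ ♛ ♚ ♝ ♞ ♜│8
7│♟ ♟ ♟ ♟ · ♟ ♟ ♟│7
6│· · · · · · · ·│6
5│· · · · ♟ · · ·│5
4│· · · · · · · ·│4
3│♙ · ♙ ♙ · · · ·│3
2│· ♙ · · ♙ ♙ ♙ ♙│2
1│♖ ♘ ♗ ♕ ♔ ♗ ♘ ♖│1
  ─────────────────
  a b c d e f g h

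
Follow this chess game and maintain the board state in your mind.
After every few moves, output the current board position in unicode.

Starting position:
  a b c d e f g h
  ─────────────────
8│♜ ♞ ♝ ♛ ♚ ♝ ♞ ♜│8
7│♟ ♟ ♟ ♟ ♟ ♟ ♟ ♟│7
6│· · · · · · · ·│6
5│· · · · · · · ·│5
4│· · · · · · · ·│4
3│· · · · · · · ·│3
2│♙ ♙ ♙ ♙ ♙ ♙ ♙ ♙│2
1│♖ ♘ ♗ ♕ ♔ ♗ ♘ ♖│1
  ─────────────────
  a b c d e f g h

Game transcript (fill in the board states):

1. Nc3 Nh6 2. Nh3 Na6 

  a b c d e f g h
  ─────────────────
8│♜ · ♝ ♛ ♚ ♝ · ♜│8
7│♟ ♟ ♟ ♟ ♟ ♟ ♟ ♟│7
6│♞ · · · · · · ♞│6
5│· · · · · · · ·│5
4│· · · · · · · ·│4
3│· · ♘ · · · · ♘│3
2│♙ ♙ ♙ ♙ ♙ ♙ ♙ ♙│2
1│♖ · ♗ ♕ ♔ ♗ · ♖│1
  ─────────────────
  a b c d e f g h

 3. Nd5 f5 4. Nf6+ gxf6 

  a b c d e f g h
  ─────────────────
8│♜ · ♝ ♛ ♚ ♝ · ♜│8
7│♟ ♟ ♟ ♟ ♟ · · ♟│7
6│♞ · · · · ♟ · ♞│6
5│· · · · · ♟ · ·│5
4│· · · · · · · ·│4
3│· · · · · · · ♘│3
2│♙ ♙ ♙ ♙ ♙ ♙ ♙ ♙│2
1│♖ · ♗ ♕ ♔ ♗ · ♖│1
  ─────────────────
  a b c d e f g h

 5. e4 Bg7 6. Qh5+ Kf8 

  a b c d e f g h
  ─────────────────
8│♜ · ♝ ♛ · ♚ · ♜│8
7│♟ ♟ ♟ ♟ ♟ · ♝ ♟│7
6│♞ · · · · ♟ · ♞│6
5│· · · · · ♟ · ♕│5
4│· · · · ♙ · · ·│4
3│· · · · · · · ♘│3
2│♙ ♙ ♙ ♙ · ♙ ♙ ♙│2
1│♖ · ♗ · ♔ ♗ · ♖│1
  ─────────────────
  a b c d e f g h

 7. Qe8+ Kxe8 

  a b c d e f g h
  ─────────────────
8│♜ · ♝ ♛ ♚ · · ♜│8
7│♟ ♟ ♟ ♟ ♟ · ♝ ♟│7
6│♞ · · · · ♟ · ♞│6
5│· · · · · ♟ · ·│5
4│· · · · ♙ · · ·│4
3│· · · · · · · ♘│3
2│♙ ♙ ♙ ♙ · ♙ ♙ ♙│2
1│♖ · ♗ · ♔ ♗ · ♖│1
  ─────────────────
  a b c d e f g h


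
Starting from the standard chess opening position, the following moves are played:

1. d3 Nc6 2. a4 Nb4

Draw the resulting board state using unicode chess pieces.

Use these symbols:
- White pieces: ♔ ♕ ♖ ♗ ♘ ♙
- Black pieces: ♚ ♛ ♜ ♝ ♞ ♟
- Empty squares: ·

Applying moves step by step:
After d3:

♜ ♞ ♝ ♛ ♚ ♝ ♞ ♜
♟ ♟ ♟ ♟ ♟ ♟ ♟ ♟
· · · · · · · ·
· · · · · · · ·
· · · · · · · ·
· · · ♙ · · · ·
♙ ♙ ♙ · ♙ ♙ ♙ ♙
♖ ♘ ♗ ♕ ♔ ♗ ♘ ♖


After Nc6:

♜ · ♝ ♛ ♚ ♝ ♞ ♜
♟ ♟ ♟ ♟ ♟ ♟ ♟ ♟
· · ♞ · · · · ·
· · · · · · · ·
· · · · · · · ·
· · · ♙ · · · ·
♙ ♙ ♙ · ♙ ♙ ♙ ♙
♖ ♘ ♗ ♕ ♔ ♗ ♘ ♖


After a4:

♜ · ♝ ♛ ♚ ♝ ♞ ♜
♟ ♟ ♟ ♟ ♟ ♟ ♟ ♟
· · ♞ · · · · ·
· · · · · · · ·
♙ · · · · · · ·
· · · ♙ · · · ·
· ♙ ♙ · ♙ ♙ ♙ ♙
♖ ♘ ♗ ♕ ♔ ♗ ♘ ♖


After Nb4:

♜ · ♝ ♛ ♚ ♝ ♞ ♜
♟ ♟ ♟ ♟ ♟ ♟ ♟ ♟
· · · · · · · ·
· · · · · · · ·
♙ ♞ · · · · · ·
· · · ♙ · · · ·
· ♙ ♙ · ♙ ♙ ♙ ♙
♖ ♘ ♗ ♕ ♔ ♗ ♘ ♖



  a b c d e f g h
  ─────────────────
8│♜ · ♝ ♛ ♚ ♝ ♞ ♜│8
7│♟ ♟ ♟ ♟ ♟ ♟ ♟ ♟│7
6│· · · · · · · ·│6
5│· · · · · · · ·│5
4│♙ ♞ · · · · · ·│4
3│· · · ♙ · · · ·│3
2│· ♙ ♙ · ♙ ♙ ♙ ♙│2
1│♖ ♘ ♗ ♕ ♔ ♗ ♘ ♖│1
  ─────────────────
  a b c d e f g h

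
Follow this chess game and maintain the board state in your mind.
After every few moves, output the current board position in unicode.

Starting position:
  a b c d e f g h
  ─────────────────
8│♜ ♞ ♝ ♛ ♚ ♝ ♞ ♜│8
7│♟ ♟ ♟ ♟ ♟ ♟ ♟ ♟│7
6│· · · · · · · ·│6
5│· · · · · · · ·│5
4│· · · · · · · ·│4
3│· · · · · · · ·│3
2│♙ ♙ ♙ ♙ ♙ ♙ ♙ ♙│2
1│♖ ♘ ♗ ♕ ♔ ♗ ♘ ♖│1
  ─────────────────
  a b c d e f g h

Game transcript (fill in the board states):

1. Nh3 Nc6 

  a b c d e f g h
  ─────────────────
8│♜ · ♝ ♛ ♚ ♝ ♞ ♜│8
7│♟ ♟ ♟ ♟ ♟ ♟ ♟ ♟│7
6│· · ♞ · · · · ·│6
5│· · · · · · · ·│5
4│· · · · · · · ·│4
3│· · · · · · · ♘│3
2│♙ ♙ ♙ ♙ ♙ ♙ ♙ ♙│2
1│♖ ♘ ♗ ♕ ♔ ♗ · ♖│1
  ─────────────────
  a b c d e f g h

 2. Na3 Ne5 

  a b c d e f g h
  ─────────────────
8│♜ · ♝ ♛ ♚ ♝ ♞ ♜│8
7│♟ ♟ ♟ ♟ ♟ ♟ ♟ ♟│7
6│· · · · · · · ·│6
5│· · · · ♞ · · ·│5
4│· · · · · · · ·│4
3│♘ · · · · · · ♘│3
2│♙ ♙ ♙ ♙ ♙ ♙ ♙ ♙│2
1│♖ · ♗ ♕ ♔ ♗ · ♖│1
  ─────────────────
  a b c d e f g h

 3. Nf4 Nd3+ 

  a b c d e f g h
  ─────────────────
8│♜ · ♝ ♛ ♚ ♝ ♞ ♜│8
7│♟ ♟ ♟ ♟ ♟ ♟ ♟ ♟│7
6│· · · · · · · ·│6
5│· · · · · · · ·│5
4│· · · · · ♘ · ·│4
3│♘ · · ♞ · · · ·│3
2│♙ ♙ ♙ ♙ ♙ ♙ ♙ ♙│2
1│♖ · ♗ ♕ ♔ ♗ · ♖│1
  ─────────────────
  a b c d e f g h

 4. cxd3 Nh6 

  a b c d e f g h
  ─────────────────
8│♜ · ♝ ♛ ♚ ♝ · ♜│8
7│♟ ♟ ♟ ♟ ♟ ♟ ♟ ♟│7
6│· · · · · · · ♞│6
5│· · · · · · · ·│5
4│· · · · · ♘ · ·│4
3│♘ · · ♙ · · · ·│3
2│♙ ♙ · ♙ ♙ ♙ ♙ ♙│2
1│♖ · ♗ ♕ ♔ ♗ · ♖│1
  ─────────────────
  a b c d e f g h

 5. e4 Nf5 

  a b c d e f g h
  ─────────────────
8│♜ · ♝ ♛ ♚ ♝ · ♜│8
7│♟ ♟ ♟ ♟ ♟ ♟ ♟ ♟│7
6│· · · · · · · ·│6
5│· · · · · ♞ · ·│5
4│· · · · ♙ ♘ · ·│4
3│♘ · · ♙ · · · ·│3
2│♙ ♙ · ♙ · ♙ ♙ ♙│2
1│♖ · ♗ ♕ ♔ ♗ · ♖│1
  ─────────────────
  a b c d e f g h



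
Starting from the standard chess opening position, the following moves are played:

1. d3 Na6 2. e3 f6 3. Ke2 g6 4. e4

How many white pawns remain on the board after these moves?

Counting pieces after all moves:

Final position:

  a b c d e f g h
  ─────────────────
8│♜ · ♝ ♛ ♚ ♝ ♞ ♜│8
7│♟ ♟ ♟ ♟ ♟ · · ♟│7
6│♞ · · · · ♟ ♟ ·│6
5│· · · · · · · ·│5
4│· · · · ♙ · · ·│4
3│· · · ♙ · · · ·│3
2│♙ ♙ ♙ · ♔ ♙ ♙ ♙│2
1│♖ ♘ ♗ ♕ · ♗ ♘ ♖│1
  ─────────────────
  a b c d e f g h


8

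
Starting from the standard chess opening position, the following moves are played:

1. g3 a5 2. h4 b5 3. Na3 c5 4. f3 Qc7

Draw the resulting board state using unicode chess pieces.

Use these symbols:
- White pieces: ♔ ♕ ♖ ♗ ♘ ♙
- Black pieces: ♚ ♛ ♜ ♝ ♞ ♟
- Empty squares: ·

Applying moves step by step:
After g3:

♜ ♞ ♝ ♛ ♚ ♝ ♞ ♜
♟ ♟ ♟ ♟ ♟ ♟ ♟ ♟
· · · · · · · ·
· · · · · · · ·
· · · · · · · ·
· · · · · · ♙ ·
♙ ♙ ♙ ♙ ♙ ♙ · ♙
♖ ♘ ♗ ♕ ♔ ♗ ♘ ♖


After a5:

♜ ♞ ♝ ♛ ♚ ♝ ♞ ♜
· ♟ ♟ ♟ ♟ ♟ ♟ ♟
· · · · · · · ·
♟ · · · · · · ·
· · · · · · · ·
· · · · · · ♙ ·
♙ ♙ ♙ ♙ ♙ ♙ · ♙
♖ ♘ ♗ ♕ ♔ ♗ ♘ ♖


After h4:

♜ ♞ ♝ ♛ ♚ ♝ ♞ ♜
· ♟ ♟ ♟ ♟ ♟ ♟ ♟
· · · · · · · ·
♟ · · · · · · ·
· · · · · · · ♙
· · · · · · ♙ ·
♙ ♙ ♙ ♙ ♙ ♙ · ·
♖ ♘ ♗ ♕ ♔ ♗ ♘ ♖


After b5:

♜ ♞ ♝ ♛ ♚ ♝ ♞ ♜
· · ♟ ♟ ♟ ♟ ♟ ♟
· · · · · · · ·
♟ ♟ · · · · · ·
· · · · · · · ♙
· · · · · · ♙ ·
♙ ♙ ♙ ♙ ♙ ♙ · ·
♖ ♘ ♗ ♕ ♔ ♗ ♘ ♖


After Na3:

♜ ♞ ♝ ♛ ♚ ♝ ♞ ♜
· · ♟ ♟ ♟ ♟ ♟ ♟
· · · · · · · ·
♟ ♟ · · · · · ·
· · · · · · · ♙
♘ · · · · · ♙ ·
♙ ♙ ♙ ♙ ♙ ♙ · ·
♖ · ♗ ♕ ♔ ♗ ♘ ♖


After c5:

♜ ♞ ♝ ♛ ♚ ♝ ♞ ♜
· · · ♟ ♟ ♟ ♟ ♟
· · · · · · · ·
♟ ♟ ♟ · · · · ·
· · · · · · · ♙
♘ · · · · · ♙ ·
♙ ♙ ♙ ♙ ♙ ♙ · ·
♖ · ♗ ♕ ♔ ♗ ♘ ♖


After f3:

♜ ♞ ♝ ♛ ♚ ♝ ♞ ♜
· · · ♟ ♟ ♟ ♟ ♟
· · · · · · · ·
♟ ♟ ♟ · · · · ·
· · · · · · · ♙
♘ · · · · ♙ ♙ ·
♙ ♙ ♙ ♙ ♙ · · ·
♖ · ♗ ♕ ♔ ♗ ♘ ♖


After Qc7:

♜ ♞ ♝ · ♚ ♝ ♞ ♜
· · ♛ ♟ ♟ ♟ ♟ ♟
· · · · · · · ·
♟ ♟ ♟ · · · · ·
· · · · · · · ♙
♘ · · · · ♙ ♙ ·
♙ ♙ ♙ ♙ ♙ · · ·
♖ · ♗ ♕ ♔ ♗ ♘ ♖



  a b c d e f g h
  ─────────────────
8│♜ ♞ ♝ · ♚ ♝ ♞ ♜│8
7│· · ♛ ♟ ♟ ♟ ♟ ♟│7
6│· · · · · · · ·│6
5│♟ ♟ ♟ · · · · ·│5
4│· · · · · · · ♙│4
3│♘ · · · · ♙ ♙ ·│3
2│♙ ♙ ♙ ♙ ♙ · · ·│2
1│♖ · ♗ ♕ ♔ ♗ ♘ ♖│1
  ─────────────────
  a b c d e f g h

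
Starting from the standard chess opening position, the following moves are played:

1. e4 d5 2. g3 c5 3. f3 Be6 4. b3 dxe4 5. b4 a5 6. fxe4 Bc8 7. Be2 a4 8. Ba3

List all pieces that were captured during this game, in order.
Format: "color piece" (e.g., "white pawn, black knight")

Tracking captures:
  dxe4: captured white pawn
  fxe4: captured black pawn

white pawn, black pawn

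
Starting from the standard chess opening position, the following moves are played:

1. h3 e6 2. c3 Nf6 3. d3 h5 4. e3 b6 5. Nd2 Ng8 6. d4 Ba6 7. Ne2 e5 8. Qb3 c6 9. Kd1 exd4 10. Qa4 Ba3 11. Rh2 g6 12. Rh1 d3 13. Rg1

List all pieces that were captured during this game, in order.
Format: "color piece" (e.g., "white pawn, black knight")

Tracking captures:
  exd4: captured white pawn

white pawn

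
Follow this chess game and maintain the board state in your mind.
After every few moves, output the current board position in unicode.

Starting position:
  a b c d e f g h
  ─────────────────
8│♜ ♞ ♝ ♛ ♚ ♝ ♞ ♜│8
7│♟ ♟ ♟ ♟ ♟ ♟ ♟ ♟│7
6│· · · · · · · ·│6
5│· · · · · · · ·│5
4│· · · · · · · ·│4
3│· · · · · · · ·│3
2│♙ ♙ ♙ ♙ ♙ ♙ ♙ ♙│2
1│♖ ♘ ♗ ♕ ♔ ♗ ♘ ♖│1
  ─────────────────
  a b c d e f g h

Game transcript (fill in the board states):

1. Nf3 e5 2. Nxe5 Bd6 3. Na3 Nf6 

  a b c d e f g h
  ─────────────────
8│♜ ♞ ♝ ♛ ♚ · · ♜│8
7│♟ ♟ ♟ ♟ · ♟ ♟ ♟│7
6│· · · ♝ · ♞ · ·│6
5│· · · · ♘ · · ·│5
4│· · · · · · · ·│4
3│♘ · · · · · · ·│3
2│♙ ♙ ♙ ♙ ♙ ♙ ♙ ♙│2
1│♖ · ♗ ♕ ♔ ♗ · ♖│1
  ─────────────────
  a b c d e f g h

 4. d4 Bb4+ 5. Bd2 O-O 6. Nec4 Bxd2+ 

  a b c d e f g h
  ─────────────────
8│♜ ♞ ♝ ♛ · ♜ ♚ ·│8
7│♟ ♟ ♟ ♟ · ♟ ♟ ♟│7
6│· · · · · ♞ · ·│6
5│· · · · · · · ·│5
4│· · ♘ ♙ · · · ·│4
3│♘ · · · · · · ·│3
2│♙ ♙ ♙ ♝ ♙ ♙ ♙ ♙│2
1│♖ · · ♕ ♔ ♗ · ♖│1
  ─────────────────
  a b c d e f g h

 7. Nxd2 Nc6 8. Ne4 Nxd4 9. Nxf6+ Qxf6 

  a b c d e f g h
  ─────────────────
8│♜ · ♝ · · ♜ ♚ ·│8
7│♟ ♟ ♟ ♟ · ♟ ♟ ♟│7
6│· · · · · ♛ · ·│6
5│· · · · · · · ·│5
4│· · · ♞ · · · ·│4
3│♘ · · · · · · ·│3
2│♙ ♙ ♙ · ♙ ♙ ♙ ♙│2
1│♖ · · ♕ ♔ ♗ · ♖│1
  ─────────────────
  a b c d e f g h

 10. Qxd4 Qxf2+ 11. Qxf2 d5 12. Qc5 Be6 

  a b c d e f g h
  ─────────────────
8│♜ · · · · ♜ ♚ ·│8
7│♟ ♟ ♟ · · ♟ ♟ ♟│7
6│· · · · ♝ · · ·│6
5│· · ♕ ♟ · · · ·│5
4│· · · · · · · ·│4
3│♘ · · · · · · ·│3
2│♙ ♙ ♙ · ♙ · ♙ ♙│2
1│♖ · · · ♔ ♗ · ♖│1
  ─────────────────
  a b c d e f g h

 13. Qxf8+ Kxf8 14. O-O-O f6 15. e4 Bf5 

  a b c d e f g h
  ─────────────────
8│♜ · · · · ♚ · ·│8
7│♟ ♟ ♟ · · · ♟ ♟│7
6│· · · · · ♟ · ·│6
5│· · · ♟ · ♝ · ·│5
4│· · · · ♙ · · ·│4
3│♘ · · · · · · ·│3
2│♙ ♙ ♙ · · · ♙ ♙│2
1│· · ♔ ♖ · ♗ · ♖│1
  ─────────────────
  a b c d e f g h



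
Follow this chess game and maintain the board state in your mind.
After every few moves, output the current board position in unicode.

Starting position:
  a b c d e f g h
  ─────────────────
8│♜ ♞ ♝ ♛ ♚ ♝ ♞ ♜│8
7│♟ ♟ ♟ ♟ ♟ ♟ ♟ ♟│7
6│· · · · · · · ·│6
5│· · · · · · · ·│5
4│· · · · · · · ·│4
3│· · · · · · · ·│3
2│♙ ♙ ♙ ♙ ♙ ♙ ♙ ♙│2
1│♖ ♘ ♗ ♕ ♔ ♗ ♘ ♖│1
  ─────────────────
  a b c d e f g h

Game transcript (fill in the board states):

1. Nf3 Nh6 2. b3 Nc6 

  a b c d e f g h
  ─────────────────
8│♜ · ♝ ♛ ♚ ♝ · ♜│8
7│♟ ♟ ♟ ♟ ♟ ♟ ♟ ♟│7
6│· · ♞ · · · · ♞│6
5│· · · · · · · ·│5
4│· · · · · · · ·│4
3│· ♙ · · · ♘ · ·│3
2│♙ · ♙ ♙ ♙ ♙ ♙ ♙│2
1│♖ ♘ ♗ ♕ ♔ ♗ · ♖│1
  ─────────────────
  a b c d e f g h

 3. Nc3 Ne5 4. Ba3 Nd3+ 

  a b c d e f g h
  ─────────────────
8│♜ · ♝ ♛ ♚ ♝ · ♜│8
7│♟ ♟ ♟ ♟ ♟ ♟ ♟ ♟│7
6│· · · · · · · ♞│6
5│· · · · · · · ·│5
4│· · · · · · · ·│4
3│♗ ♙ ♘ ♞ · ♘ · ·│3
2│♙ · ♙ ♙ ♙ ♙ ♙ ♙│2
1│♖ · · ♕ ♔ ♗ · ♖│1
  ─────────────────
  a b c d e f g h

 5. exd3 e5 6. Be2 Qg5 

  a b c d e f g h
  ─────────────────
8│♜ · ♝ · ♚ ♝ · ♜│8
7│♟ ♟ ♟ ♟ · ♟ ♟ ♟│7
6│· · · · · · · ♞│6
5│· · · · ♟ · ♛ ·│5
4│· · · · · · · ·│4
3│♗ ♙ ♘ ♙ · ♘ · ·│3
2│♙ · ♙ ♙ ♗ ♙ ♙ ♙│2
1│♖ · · ♕ ♔ · · ♖│1
  ─────────────────
  a b c d e f g h

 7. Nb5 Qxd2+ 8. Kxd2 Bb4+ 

  a b c d e f g h
  ─────────────────
8│♜ · ♝ · ♚ · · ♜│8
7│♟ ♟ ♟ ♟ · ♟ ♟ ♟│7
6│· · · · · · · ♞│6
5│· ♘ · · ♟ · · ·│5
4│· ♝ · · · · · ·│4
3│♗ ♙ · ♙ · ♘ · ·│3
2│♙ · ♙ ♔ ♗ ♙ ♙ ♙│2
1│♖ · · ♕ · · · ♖│1
  ─────────────────
  a b c d e f g h



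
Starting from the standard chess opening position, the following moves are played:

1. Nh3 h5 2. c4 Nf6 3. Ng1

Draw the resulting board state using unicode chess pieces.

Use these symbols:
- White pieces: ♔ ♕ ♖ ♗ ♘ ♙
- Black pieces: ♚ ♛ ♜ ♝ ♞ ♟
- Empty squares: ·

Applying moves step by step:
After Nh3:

♜ ♞ ♝ ♛ ♚ ♝ ♞ ♜
♟ ♟ ♟ ♟ ♟ ♟ ♟ ♟
· · · · · · · ·
· · · · · · · ·
· · · · · · · ·
· · · · · · · ♘
♙ ♙ ♙ ♙ ♙ ♙ ♙ ♙
♖ ♘ ♗ ♕ ♔ ♗ · ♖


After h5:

♜ ♞ ♝ ♛ ♚ ♝ ♞ ♜
♟ ♟ ♟ ♟ ♟ ♟ ♟ ·
· · · · · · · ·
· · · · · · · ♟
· · · · · · · ·
· · · · · · · ♘
♙ ♙ ♙ ♙ ♙ ♙ ♙ ♙
♖ ♘ ♗ ♕ ♔ ♗ · ♖


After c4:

♜ ♞ ♝ ♛ ♚ ♝ ♞ ♜
♟ ♟ ♟ ♟ ♟ ♟ ♟ ·
· · · · · · · ·
· · · · · · · ♟
· · ♙ · · · · ·
· · · · · · · ♘
♙ ♙ · ♙ ♙ ♙ ♙ ♙
♖ ♘ ♗ ♕ ♔ ♗ · ♖


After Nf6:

♜ ♞ ♝ ♛ ♚ ♝ · ♜
♟ ♟ ♟ ♟ ♟ ♟ ♟ ·
· · · · · ♞ · ·
· · · · · · · ♟
· · ♙ · · · · ·
· · · · · · · ♘
♙ ♙ · ♙ ♙ ♙ ♙ ♙
♖ ♘ ♗ ♕ ♔ ♗ · ♖


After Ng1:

♜ ♞ ♝ ♛ ♚ ♝ · ♜
♟ ♟ ♟ ♟ ♟ ♟ ♟ ·
· · · · · ♞ · ·
· · · · · · · ♟
· · ♙ · · · · ·
· · · · · · · ·
♙ ♙ · ♙ ♙ ♙ ♙ ♙
♖ ♘ ♗ ♕ ♔ ♗ ♘ ♖



  a b c d e f g h
  ─────────────────
8│♜ ♞ ♝ ♛ ♚ ♝ · ♜│8
7│♟ ♟ ♟ ♟ ♟ ♟ ♟ ·│7
6│· · · · · ♞ · ·│6
5│· · · · · · · ♟│5
4│· · ♙ · · · · ·│4
3│· · · · · · · ·│3
2│♙ ♙ · ♙ ♙ ♙ ♙ ♙│2
1│♖ ♘ ♗ ♕ ♔ ♗ ♘ ♖│1
  ─────────────────
  a b c d e f g h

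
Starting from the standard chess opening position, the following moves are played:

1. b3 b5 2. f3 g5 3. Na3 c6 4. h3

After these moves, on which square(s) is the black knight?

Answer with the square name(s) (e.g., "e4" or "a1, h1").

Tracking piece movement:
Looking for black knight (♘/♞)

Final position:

  a b c d e f g h
  ─────────────────
8│♜ ♞ ♝ ♛ ♚ ♝ ♞ ♜│8
7│♟ · · ♟ ♟ ♟ · ♟│7
6│· · ♟ · · · · ·│6
5│· ♟ · · · · ♟ ·│5
4│· · · · · · · ·│4
3│♘ ♙ · · · ♙ · ♙│3
2│♙ · ♙ ♙ ♙ · ♙ ·│2
1│♖ · ♗ ♕ ♔ ♗ ♘ ♖│1
  ─────────────────
  a b c d e f g h


b8, g8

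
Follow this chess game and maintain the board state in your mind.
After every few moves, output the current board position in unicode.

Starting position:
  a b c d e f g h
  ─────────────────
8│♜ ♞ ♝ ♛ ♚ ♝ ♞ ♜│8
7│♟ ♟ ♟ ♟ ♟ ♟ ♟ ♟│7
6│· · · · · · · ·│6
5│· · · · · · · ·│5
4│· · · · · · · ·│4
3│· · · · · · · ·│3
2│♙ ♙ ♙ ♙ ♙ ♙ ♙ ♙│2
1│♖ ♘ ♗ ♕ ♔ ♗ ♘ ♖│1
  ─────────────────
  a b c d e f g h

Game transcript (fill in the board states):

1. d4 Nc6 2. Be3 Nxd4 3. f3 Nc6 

  a b c d e f g h
  ─────────────────
8│♜ · ♝ ♛ ♚ ♝ ♞ ♜│8
7│♟ ♟ ♟ ♟ ♟ ♟ ♟ ♟│7
6│· · ♞ · · · · ·│6
5│· · · · · · · ·│5
4│· · · · · · · ·│4
3│· · · · ♗ ♙ · ·│3
2│♙ ♙ ♙ · ♙ · ♙ ♙│2
1│♖ ♘ · ♕ ♔ ♗ ♘ ♖│1
  ─────────────────
  a b c d e f g h

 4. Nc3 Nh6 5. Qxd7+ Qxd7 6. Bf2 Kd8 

  a b c d e f g h
  ─────────────────
8│♜ · ♝ ♚ · ♝ · ♜│8
7│♟ ♟ ♟ ♛ ♟ ♟ ♟ ♟│7
6│· · ♞ · · · · ♞│6
5│· · · · · · · ·│5
4│· · · · · · · ·│4
3│· · ♘ · · ♙ · ·│3
2│♙ ♙ ♙ · ♙ ♗ ♙ ♙│2
1│♖ · · · ♔ ♗ ♘ ♖│1
  ─────────────────
  a b c d e f g h

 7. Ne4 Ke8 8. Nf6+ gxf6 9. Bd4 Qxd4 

  a b c d e f g h
  ─────────────────
8│♜ · ♝ · ♚ ♝ · ♜│8
7│♟ ♟ ♟ · ♟ ♟ · ♟│7
6│· · ♞ · · ♟ · ♞│6
5│· · · · · · · ·│5
4│· · · ♛ · · · ·│4
3│· · · · · ♙ · ·│3
2│♙ ♙ ♙ · ♙ · ♙ ♙│2
1│♖ · · · ♔ ♗ ♘ ♖│1
  ─────────────────
  a b c d e f g h

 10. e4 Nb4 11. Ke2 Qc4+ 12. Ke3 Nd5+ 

  a b c d e f g h
  ─────────────────
8│♜ · ♝ · ♚ ♝ · ♜│8
7│♟ ♟ ♟ · ♟ ♟ · ♟│7
6│· · · · · ♟ · ♞│6
5│· · · ♞ · · · ·│5
4│· · ♛ · ♙ · · ·│4
3│· · · · ♔ ♙ · ·│3
2│♙ ♙ ♙ · · · ♙ ♙│2
1│♖ · · · · ♗ ♘ ♖│1
  ─────────────────
  a b c d e f g h



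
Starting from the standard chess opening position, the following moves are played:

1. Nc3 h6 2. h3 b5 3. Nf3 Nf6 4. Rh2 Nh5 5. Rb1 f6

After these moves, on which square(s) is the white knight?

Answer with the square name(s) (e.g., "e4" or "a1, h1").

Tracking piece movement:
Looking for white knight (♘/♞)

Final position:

  a b c d e f g h
  ─────────────────
8│♜ ♞ ♝ ♛ ♚ ♝ · ♜│8
7│♟ · ♟ ♟ ♟ · ♟ ·│7
6│· · · · · ♟ · ♟│6
5│· ♟ · · · · · ♞│5
4│· · · · · · · ·│4
3│· · ♘ · · ♘ · ♙│3
2│♙ ♙ ♙ ♙ ♙ ♙ ♙ ♖│2
1│· ♖ ♗ ♕ ♔ ♗ · ·│1
  ─────────────────
  a b c d e f g h


c3, f3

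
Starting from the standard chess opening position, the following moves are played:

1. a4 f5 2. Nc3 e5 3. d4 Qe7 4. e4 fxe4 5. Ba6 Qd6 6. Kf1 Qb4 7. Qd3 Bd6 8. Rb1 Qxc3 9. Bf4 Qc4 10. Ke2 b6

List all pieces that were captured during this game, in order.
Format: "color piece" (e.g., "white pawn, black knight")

Tracking captures:
  fxe4: captured white pawn
  Qxc3: captured white knight

white pawn, white knight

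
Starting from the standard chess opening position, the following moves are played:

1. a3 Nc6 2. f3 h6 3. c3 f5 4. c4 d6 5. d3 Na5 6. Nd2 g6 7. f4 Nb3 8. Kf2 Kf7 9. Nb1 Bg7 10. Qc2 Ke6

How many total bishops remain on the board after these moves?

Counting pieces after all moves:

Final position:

  a b c d e f g h
  ─────────────────
8│♜ · ♝ ♛ · · ♞ ♜│8
7│♟ ♟ ♟ · ♟ · ♝ ·│7
6│· · · ♟ ♚ · ♟ ♟│6
5│· · · · · ♟ · ·│5
4│· · ♙ · · ♙ · ·│4
3│♙ ♞ · ♙ · · · ·│3
2│· ♙ ♕ · ♙ ♔ ♙ ♙│2
1│♖ ♘ ♗ · · ♗ ♘ ♖│1
  ─────────────────
  a b c d e f g h


4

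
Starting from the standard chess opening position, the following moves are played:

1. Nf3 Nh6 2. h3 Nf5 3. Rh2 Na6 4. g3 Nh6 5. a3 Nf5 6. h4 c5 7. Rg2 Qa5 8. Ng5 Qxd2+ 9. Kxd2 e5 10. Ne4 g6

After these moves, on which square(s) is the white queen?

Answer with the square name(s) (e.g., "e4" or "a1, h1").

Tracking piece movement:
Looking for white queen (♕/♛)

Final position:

  a b c d e f g h
  ─────────────────
8│♜ · ♝ · ♚ ♝ · ♜│8
7│♟ ♟ · ♟ · ♟ · ♟│7
6│♞ · · · · · ♟ ·│6
5│· · ♟ · ♟ ♞ · ·│5
4│· · · · ♘ · · ♙│4
3│♙ · · · · · ♙ ·│3
2│· ♙ ♙ ♔ ♙ ♙ ♖ ·│2
1│♖ ♘ ♗ ♕ · ♗ · ·│1
  ─────────────────
  a b c d e f g h


d1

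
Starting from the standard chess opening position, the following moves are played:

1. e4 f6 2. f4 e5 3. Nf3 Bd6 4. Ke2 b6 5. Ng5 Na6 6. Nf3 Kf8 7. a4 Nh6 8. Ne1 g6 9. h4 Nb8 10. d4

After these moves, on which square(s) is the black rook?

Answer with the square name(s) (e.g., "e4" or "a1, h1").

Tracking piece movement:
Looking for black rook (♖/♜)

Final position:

  a b c d e f g h
  ─────────────────
8│♜ ♞ ♝ ♛ · ♚ · ♜│8
7│♟ · ♟ ♟ · · · ♟│7
6│· ♟ · ♝ · ♟ ♟ ♞│6
5│· · · · ♟ · · ·│5
4│♙ · · ♙ ♙ ♙ · ♙│4
3│· · · · · · · ·│3
2│· ♙ ♙ · ♔ · ♙ ·│2
1│♖ ♘ ♗ ♕ ♘ ♗ · ♖│1
  ─────────────────
  a b c d e f g h


a8, h8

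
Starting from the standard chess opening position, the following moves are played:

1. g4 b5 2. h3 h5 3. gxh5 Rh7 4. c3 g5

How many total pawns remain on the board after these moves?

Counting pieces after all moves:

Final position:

  a b c d e f g h
  ─────────────────
8│♜ ♞ ♝ ♛ ♚ ♝ ♞ ·│8
7│♟ · ♟ ♟ ♟ ♟ · ♜│7
6│· · · · · · · ·│6
5│· ♟ · · · · ♟ ♙│5
4│· · · · · · · ·│4
3│· · ♙ · · · · ♙│3
2│♙ ♙ · ♙ ♙ ♙ · ·│2
1│♖ ♘ ♗ ♕ ♔ ♗ ♘ ♖│1
  ─────────────────
  a b c d e f g h


15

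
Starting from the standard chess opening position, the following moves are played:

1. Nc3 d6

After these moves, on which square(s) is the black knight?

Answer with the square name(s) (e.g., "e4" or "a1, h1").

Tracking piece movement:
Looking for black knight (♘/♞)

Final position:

  a b c d e f g h
  ─────────────────
8│♜ ♞ ♝ ♛ ♚ ♝ ♞ ♜│8
7│♟ ♟ ♟ · ♟ ♟ ♟ ♟│7
6│· · · ♟ · · · ·│6
5│· · · · · · · ·│5
4│· · · · · · · ·│4
3│· · ♘ · · · · ·│3
2│♙ ♙ ♙ ♙ ♙ ♙ ♙ ♙│2
1│♖ · ♗ ♕ ♔ ♗ ♘ ♖│1
  ─────────────────
  a b c d e f g h


b8, g8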